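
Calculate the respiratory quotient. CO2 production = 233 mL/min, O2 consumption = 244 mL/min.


RQ = VCO2 / VO2
RQ = 233 / 244
RQ = 0.9549


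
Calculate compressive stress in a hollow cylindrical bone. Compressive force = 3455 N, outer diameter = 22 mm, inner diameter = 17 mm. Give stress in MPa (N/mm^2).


A = pi*(r_o^2 - r_i^2)
r_o = 11 mm, r_i = 8.5 mm
A = 153.153 mm^2
sigma = F/A = 3455 / 153.153
sigma = 22.56 MPa


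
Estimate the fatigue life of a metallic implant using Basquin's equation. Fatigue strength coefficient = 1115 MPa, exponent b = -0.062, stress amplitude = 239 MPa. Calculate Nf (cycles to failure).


sigma_a = sigma_f' * (2Nf)^b
2Nf = (sigma_a/sigma_f')^(1/b)
2Nf = (239/1115)^(1/-0.062)
2Nf = 6.142401e+10
Nf = 3.0712e+10


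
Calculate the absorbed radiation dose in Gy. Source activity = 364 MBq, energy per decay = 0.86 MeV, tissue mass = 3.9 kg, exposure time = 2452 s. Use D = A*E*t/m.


A = 364 MBq = 3.6400e+08 Bq
E = 0.86 MeV = 1.37772e-13 J
D = A*E*t/m = 3.6400e+08*1.37772e-13*2452/3.9
D = 0.03153 Gy


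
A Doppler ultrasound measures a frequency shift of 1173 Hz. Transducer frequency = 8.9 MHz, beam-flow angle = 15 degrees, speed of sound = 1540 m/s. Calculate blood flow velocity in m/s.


v = fd * c / (2 * f0 * cos(theta))
v = 1173 * 1540 / (2 * 8.9000e+06 * cos(15))
v = 0.1051 m/s


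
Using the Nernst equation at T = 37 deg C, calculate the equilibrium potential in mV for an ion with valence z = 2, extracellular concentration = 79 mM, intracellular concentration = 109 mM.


E = (RT/(zF)) * ln(C_out/C_in)
T = 37 + 273.15 = 310.15 K
E = (8.314 * 310.15 / (2 * 96485)) * ln(79/109)
E = -4.301 mV


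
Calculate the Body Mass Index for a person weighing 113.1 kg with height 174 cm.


BMI = weight / height^2
height = 174 cm = 1.74 m
BMI = 113.1 / 1.74^2
BMI = 37.36 kg/m^2


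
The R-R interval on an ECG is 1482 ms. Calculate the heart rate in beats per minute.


HR = 60 / RR_interval(s)
RR = 1482 ms = 1.482 s
HR = 60 / 1.482 = 40.49 bpm


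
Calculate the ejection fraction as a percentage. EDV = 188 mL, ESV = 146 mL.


SV = EDV - ESV = 188 - 146 = 42 mL
EF = SV/EDV * 100 = 42/188 * 100
EF = 22.34%


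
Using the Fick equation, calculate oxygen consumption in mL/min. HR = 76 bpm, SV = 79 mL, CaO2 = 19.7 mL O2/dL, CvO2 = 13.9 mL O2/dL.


CO = HR*SV = 76*79/1000 = 6.004 L/min
a-v O2 diff = 19.7 - 13.9 = 5.8 mL/dL
VO2 = CO * (CaO2-CvO2) * 10 dL/L
VO2 = 6.004 * 5.8 * 10
VO2 = 348.2 mL/min


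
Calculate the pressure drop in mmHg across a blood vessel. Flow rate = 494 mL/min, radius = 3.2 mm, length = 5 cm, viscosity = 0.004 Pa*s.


dP = 8*mu*L*Q / (pi*r^4)
Q = 494 mL/min = 8.23333e-06 m^3/s
dP = 39.9895 Pa = 39.9895 / 133.322 mmHg = 0.2999 mmHg


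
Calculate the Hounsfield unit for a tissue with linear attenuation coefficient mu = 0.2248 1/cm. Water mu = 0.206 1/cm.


HU = ((mu_tissue - mu_water) / mu_water) * 1000
HU = ((0.2248 - 0.206) / 0.206) * 1000
HU = 91.26


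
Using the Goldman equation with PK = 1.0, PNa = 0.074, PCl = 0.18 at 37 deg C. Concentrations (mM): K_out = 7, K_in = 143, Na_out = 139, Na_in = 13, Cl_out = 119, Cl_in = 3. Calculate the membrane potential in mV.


Vm = (RT/F)*ln((PK*Ko + PNa*Nao + PCl*Cli)/(PK*Ki + PNa*Nai + PCl*Clo))
Numer = 17.826, Denom = 165.382
Vm = -59.53 mV


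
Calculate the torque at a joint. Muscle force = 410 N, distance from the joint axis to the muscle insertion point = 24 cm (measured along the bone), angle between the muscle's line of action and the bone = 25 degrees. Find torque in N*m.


Torque = F * d * sin(theta)   (moment arm = d*sin(theta))
d = 24 cm = 0.24 m
Torque = 410 * 0.24 * sin(25)
Torque = 41.59 N*m


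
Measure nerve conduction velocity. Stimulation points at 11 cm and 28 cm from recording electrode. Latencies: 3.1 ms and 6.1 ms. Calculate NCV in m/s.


Distance = (28 - 11) / 100 = 0.17 m
dt = (6.1 - 3.1) / 1000 = 0.003 s
NCV = dist / dt = 56.67 m/s


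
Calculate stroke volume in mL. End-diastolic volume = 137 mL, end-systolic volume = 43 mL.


SV = EDV - ESV
SV = 137 - 43
SV = 94 mL


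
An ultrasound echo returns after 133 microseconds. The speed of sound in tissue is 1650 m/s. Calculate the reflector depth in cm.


depth = c * t / 2
t = 133 us = 1.3300e-04 s
depth = 1650 * 1.3300e-04 / 2
depth = 0.109725 m = 10.9725 cm


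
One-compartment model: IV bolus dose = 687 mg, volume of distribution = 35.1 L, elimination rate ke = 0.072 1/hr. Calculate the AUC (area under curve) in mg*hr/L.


C0 = Dose/Vd = 687/35.1 = 19.5726 mg/L
AUC = C0/ke = 19.5726/0.072
AUC = 271.8 mg*hr/L


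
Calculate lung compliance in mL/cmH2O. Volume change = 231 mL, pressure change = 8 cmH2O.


C = dV / dP
C = 231 / 8
C = 28.88 mL/cmH2O


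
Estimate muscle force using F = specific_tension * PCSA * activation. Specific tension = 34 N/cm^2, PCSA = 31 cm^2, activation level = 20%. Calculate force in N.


F = sigma * PCSA * activation
F = 34 * 31 * 0.2
F = 210.8 N


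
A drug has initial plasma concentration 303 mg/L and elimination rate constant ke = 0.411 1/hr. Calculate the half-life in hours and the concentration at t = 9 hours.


t_half = ln(2) / ke = 0.693147 / 0.411 = 1.686 hr
C(t) = C0 * exp(-ke*t) = 303 * exp(-0.411*9)
C(9) = 7.499 mg/L


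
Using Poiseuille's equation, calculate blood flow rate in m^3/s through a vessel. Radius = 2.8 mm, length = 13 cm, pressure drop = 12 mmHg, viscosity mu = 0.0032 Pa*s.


Q = pi*r^4*dP / (8*mu*L)
r = 0.0028 m, L = 0.13 m
dP = 12 mmHg = 1599.864 Pa
Q = 9.2829e-05 m^3/s


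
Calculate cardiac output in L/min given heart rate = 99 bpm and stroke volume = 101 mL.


CO = HR * SV
CO = 99 * 101 / 1000
CO = 9.999 L/min


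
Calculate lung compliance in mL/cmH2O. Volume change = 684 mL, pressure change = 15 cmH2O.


C = dV / dP
C = 684 / 15
C = 45.6 mL/cmH2O


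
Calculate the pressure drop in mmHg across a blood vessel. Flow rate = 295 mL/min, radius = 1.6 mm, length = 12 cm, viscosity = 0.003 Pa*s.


dP = 8*mu*L*Q / (pi*r^4)
Q = 295 mL/min = 4.91667e-06 m^3/s
dP = 687.755 Pa = 687.755 / 133.322 mmHg = 5.159 mmHg


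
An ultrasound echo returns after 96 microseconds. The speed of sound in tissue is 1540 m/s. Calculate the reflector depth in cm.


depth = c * t / 2
t = 96 us = 9.6000e-05 s
depth = 1540 * 9.6000e-05 / 2
depth = 0.07392 m = 7.392 cm


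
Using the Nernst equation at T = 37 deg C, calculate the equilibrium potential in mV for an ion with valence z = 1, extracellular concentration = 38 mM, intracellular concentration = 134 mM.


E = (RT/(zF)) * ln(C_out/C_in)
T = 37 + 273.15 = 310.15 K
E = (8.314 * 310.15 / (1 * 96485)) * ln(38/134)
E = -33.68 mV


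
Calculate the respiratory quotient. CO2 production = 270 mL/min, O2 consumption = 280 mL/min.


RQ = VCO2 / VO2
RQ = 270 / 280
RQ = 0.9643


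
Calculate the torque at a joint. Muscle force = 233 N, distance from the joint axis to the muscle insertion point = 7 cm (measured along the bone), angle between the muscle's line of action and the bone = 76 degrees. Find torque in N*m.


Torque = F * d * sin(theta)   (moment arm = d*sin(theta))
d = 7 cm = 0.07 m
Torque = 233 * 0.07 * sin(76)
Torque = 15.83 N*m


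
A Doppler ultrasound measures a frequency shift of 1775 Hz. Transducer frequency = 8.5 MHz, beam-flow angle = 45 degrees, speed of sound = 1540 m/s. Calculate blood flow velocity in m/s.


v = fd * c / (2 * f0 * cos(theta))
v = 1775 * 1540 / (2 * 8.5000e+06 * cos(45))
v = 0.2274 m/s


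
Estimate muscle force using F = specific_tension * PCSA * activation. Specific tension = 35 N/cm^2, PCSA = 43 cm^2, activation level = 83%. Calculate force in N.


F = sigma * PCSA * activation
F = 35 * 43 * 0.83
F = 1249 N


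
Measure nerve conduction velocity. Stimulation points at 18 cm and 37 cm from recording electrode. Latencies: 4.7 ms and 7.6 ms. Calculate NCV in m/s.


Distance = (37 - 18) / 100 = 0.19 m
dt = (7.6 - 4.7) / 1000 = 0.0029 s
NCV = dist / dt = 65.52 m/s


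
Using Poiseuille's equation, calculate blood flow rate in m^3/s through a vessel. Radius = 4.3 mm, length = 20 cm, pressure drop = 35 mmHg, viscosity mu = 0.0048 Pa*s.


Q = pi*r^4*dP / (8*mu*L)
r = 0.0043 m, L = 0.2 m
dP = 35 mmHg = 4666.27 Pa
Q = 6.5258e-04 m^3/s


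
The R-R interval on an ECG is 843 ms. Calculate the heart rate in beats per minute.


HR = 60 / RR_interval(s)
RR = 843 ms = 0.843 s
HR = 60 / 0.843 = 71.17 bpm


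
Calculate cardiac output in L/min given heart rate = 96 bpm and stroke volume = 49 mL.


CO = HR * SV
CO = 96 * 49 / 1000
CO = 4.704 L/min


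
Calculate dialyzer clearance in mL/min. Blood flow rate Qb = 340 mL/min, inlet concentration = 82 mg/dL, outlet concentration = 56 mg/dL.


K = Qb * (Cb_in - Cb_out) / Cb_in
K = 340 * (82 - 56) / 82
K = 107.8 mL/min


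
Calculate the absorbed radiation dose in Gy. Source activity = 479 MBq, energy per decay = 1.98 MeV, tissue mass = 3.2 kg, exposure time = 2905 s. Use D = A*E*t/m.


A = 479 MBq = 4.7900e+08 Bq
E = 1.98 MeV = 3.17196e-13 J
D = A*E*t/m = 4.7900e+08*3.17196e-13*2905/3.2
D = 0.1379 Gy


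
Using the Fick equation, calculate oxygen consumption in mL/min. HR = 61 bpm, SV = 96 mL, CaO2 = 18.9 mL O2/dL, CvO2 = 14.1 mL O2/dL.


CO = HR*SV = 61*96/1000 = 5.856 L/min
a-v O2 diff = 18.9 - 14.1 = 4.8 mL/dL
VO2 = CO * (CaO2-CvO2) * 10 dL/L
VO2 = 5.856 * 4.8 * 10
VO2 = 281.1 mL/min


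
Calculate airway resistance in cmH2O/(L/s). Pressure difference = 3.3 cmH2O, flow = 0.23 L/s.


R = dP / flow
R = 3.3 / 0.23
R = 14.35 cmH2O/(L/s)


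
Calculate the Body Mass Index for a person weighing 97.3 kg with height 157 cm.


BMI = weight / height^2
height = 157 cm = 1.57 m
BMI = 97.3 / 1.57^2
BMI = 39.47 kg/m^2


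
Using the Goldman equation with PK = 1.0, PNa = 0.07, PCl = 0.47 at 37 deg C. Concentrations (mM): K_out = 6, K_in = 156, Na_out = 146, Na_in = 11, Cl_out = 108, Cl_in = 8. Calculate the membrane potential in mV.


Vm = (RT/F)*ln((PK*Ko + PNa*Nao + PCl*Cli)/(PK*Ki + PNa*Nai + PCl*Clo))
Numer = 19.98, Denom = 207.53
Vm = -62.55 mV


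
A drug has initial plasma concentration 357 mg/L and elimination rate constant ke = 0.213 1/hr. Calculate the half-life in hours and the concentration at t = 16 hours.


t_half = ln(2) / ke = 0.693147 / 0.213 = 3.254 hr
C(t) = C0 * exp(-ke*t) = 357 * exp(-0.213*16)
C(16) = 11.82 mg/L


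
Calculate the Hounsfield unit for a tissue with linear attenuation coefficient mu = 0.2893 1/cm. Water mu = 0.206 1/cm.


HU = ((mu_tissue - mu_water) / mu_water) * 1000
HU = ((0.2893 - 0.206) / 0.206) * 1000
HU = 404.4


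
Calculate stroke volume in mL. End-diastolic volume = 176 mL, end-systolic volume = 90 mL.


SV = EDV - ESV
SV = 176 - 90
SV = 86 mL


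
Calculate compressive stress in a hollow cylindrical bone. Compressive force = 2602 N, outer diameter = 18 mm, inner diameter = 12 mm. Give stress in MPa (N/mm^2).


A = pi*(r_o^2 - r_i^2)
r_o = 9 mm, r_i = 6 mm
A = 141.372 mm^2
sigma = F/A = 2602 / 141.372
sigma = 18.41 MPa


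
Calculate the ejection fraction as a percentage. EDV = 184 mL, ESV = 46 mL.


SV = EDV - ESV = 184 - 46 = 138 mL
EF = SV/EDV * 100 = 138/184 * 100
EF = 75%


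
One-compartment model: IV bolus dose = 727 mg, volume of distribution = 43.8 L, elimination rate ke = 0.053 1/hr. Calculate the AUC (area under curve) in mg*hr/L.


C0 = Dose/Vd = 727/43.8 = 16.5982 mg/L
AUC = C0/ke = 16.5982/0.053
AUC = 313.2 mg*hr/L


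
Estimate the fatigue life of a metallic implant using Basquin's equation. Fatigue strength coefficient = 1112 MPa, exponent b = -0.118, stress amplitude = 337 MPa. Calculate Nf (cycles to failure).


sigma_a = sigma_f' * (2Nf)^b
2Nf = (sigma_a/sigma_f')^(1/b)
2Nf = (337/1112)^(1/-0.118)
2Nf = 24765.949
Nf = 1.238e+04


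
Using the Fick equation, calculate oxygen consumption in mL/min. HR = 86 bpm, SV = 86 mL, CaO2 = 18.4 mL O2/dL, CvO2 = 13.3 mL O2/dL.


CO = HR*SV = 86*86/1000 = 7.396 L/min
a-v O2 diff = 18.4 - 13.3 = 5.1 mL/dL
VO2 = CO * (CaO2-CvO2) * 10 dL/L
VO2 = 7.396 * 5.1 * 10
VO2 = 377.2 mL/min


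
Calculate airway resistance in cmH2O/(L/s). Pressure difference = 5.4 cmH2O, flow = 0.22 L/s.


R = dP / flow
R = 5.4 / 0.22
R = 24.55 cmH2O/(L/s)


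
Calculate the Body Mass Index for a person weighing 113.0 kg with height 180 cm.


BMI = weight / height^2
height = 180 cm = 1.8 m
BMI = 113.0 / 1.8^2
BMI = 34.88 kg/m^2


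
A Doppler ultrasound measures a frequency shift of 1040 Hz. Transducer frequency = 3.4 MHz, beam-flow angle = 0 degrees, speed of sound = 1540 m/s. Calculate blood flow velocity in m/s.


v = fd * c / (2 * f0 * cos(theta))
v = 1040 * 1540 / (2 * 3.4000e+06 * cos(0))
v = 0.2355 m/s


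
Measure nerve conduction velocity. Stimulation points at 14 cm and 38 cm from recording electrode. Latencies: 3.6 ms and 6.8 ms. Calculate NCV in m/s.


Distance = (38 - 14) / 100 = 0.24 m
dt = (6.8 - 3.6) / 1000 = 0.0032 s
NCV = dist / dt = 75 m/s


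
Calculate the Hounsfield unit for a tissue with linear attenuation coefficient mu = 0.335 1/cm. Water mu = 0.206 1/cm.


HU = ((mu_tissue - mu_water) / mu_water) * 1000
HU = ((0.335 - 0.206) / 0.206) * 1000
HU = 626.2


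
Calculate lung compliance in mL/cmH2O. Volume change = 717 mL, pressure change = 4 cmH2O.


C = dV / dP
C = 717 / 4
C = 179.2 mL/cmH2O


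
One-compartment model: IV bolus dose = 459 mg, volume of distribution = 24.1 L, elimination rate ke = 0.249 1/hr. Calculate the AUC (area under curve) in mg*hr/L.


C0 = Dose/Vd = 459/24.1 = 19.0456 mg/L
AUC = C0/ke = 19.0456/0.249
AUC = 76.49 mg*hr/L


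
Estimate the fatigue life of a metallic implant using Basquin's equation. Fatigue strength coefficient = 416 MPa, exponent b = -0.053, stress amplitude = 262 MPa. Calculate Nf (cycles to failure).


sigma_a = sigma_f' * (2Nf)^b
2Nf = (sigma_a/sigma_f')^(1/b)
2Nf = (262/416)^(1/-0.053)
2Nf = 6145.1013
Nf = 3073


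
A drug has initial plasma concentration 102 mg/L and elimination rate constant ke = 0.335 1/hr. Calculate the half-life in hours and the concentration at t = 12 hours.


t_half = ln(2) / ke = 0.693147 / 0.335 = 2.069 hr
C(t) = C0 * exp(-ke*t) = 102 * exp(-0.335*12)
C(12) = 1.831 mg/L


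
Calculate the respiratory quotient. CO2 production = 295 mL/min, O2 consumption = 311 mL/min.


RQ = VCO2 / VO2
RQ = 295 / 311
RQ = 0.9486


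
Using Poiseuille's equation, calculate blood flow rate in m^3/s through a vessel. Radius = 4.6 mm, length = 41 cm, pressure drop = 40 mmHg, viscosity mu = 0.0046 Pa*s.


Q = pi*r^4*dP / (8*mu*L)
r = 0.0046 m, L = 0.41 m
dP = 40 mmHg = 5332.88 Pa
Q = 4.9718e-04 m^3/s


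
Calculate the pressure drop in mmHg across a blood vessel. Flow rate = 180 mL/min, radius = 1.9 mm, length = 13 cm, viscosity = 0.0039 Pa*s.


dP = 8*mu*L*Q / (pi*r^4)
Q = 180 mL/min = 3e-06 m^3/s
dP = 297.204 Pa = 297.204 / 133.322 mmHg = 2.229 mmHg


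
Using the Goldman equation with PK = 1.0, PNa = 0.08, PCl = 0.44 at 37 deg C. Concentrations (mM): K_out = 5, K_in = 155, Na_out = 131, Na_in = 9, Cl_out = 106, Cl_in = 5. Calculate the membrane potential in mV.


Vm = (RT/F)*ln((PK*Ko + PNa*Nao + PCl*Cli)/(PK*Ki + PNa*Nai + PCl*Clo))
Numer = 17.68, Denom = 202.36
Vm = -65.15 mV


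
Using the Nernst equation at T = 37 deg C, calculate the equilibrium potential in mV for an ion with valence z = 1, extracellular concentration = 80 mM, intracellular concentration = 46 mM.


E = (RT/(zF)) * ln(C_out/C_in)
T = 37 + 273.15 = 310.15 K
E = (8.314 * 310.15 / (1 * 96485)) * ln(80/46)
E = 14.79 mV


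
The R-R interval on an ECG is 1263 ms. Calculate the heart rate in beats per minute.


HR = 60 / RR_interval(s)
RR = 1263 ms = 1.263 s
HR = 60 / 1.263 = 47.51 bpm


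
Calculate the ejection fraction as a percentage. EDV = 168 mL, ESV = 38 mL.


SV = EDV - ESV = 168 - 38 = 130 mL
EF = SV/EDV * 100 = 130/168 * 100
EF = 77.38%


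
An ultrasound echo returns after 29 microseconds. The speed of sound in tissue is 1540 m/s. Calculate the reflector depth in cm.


depth = c * t / 2
t = 29 us = 2.9000e-05 s
depth = 1540 * 2.9000e-05 / 2
depth = 0.02233 m = 2.233 cm


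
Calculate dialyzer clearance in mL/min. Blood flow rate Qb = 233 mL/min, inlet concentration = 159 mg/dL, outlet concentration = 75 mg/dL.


K = Qb * (Cb_in - Cb_out) / Cb_in
K = 233 * (159 - 75) / 159
K = 123.1 mL/min


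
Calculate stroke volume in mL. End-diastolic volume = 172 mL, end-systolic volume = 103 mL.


SV = EDV - ESV
SV = 172 - 103
SV = 69 mL


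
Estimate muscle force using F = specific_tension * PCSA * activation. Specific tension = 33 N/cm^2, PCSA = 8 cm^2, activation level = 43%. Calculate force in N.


F = sigma * PCSA * activation
F = 33 * 8 * 0.43
F = 113.5 N


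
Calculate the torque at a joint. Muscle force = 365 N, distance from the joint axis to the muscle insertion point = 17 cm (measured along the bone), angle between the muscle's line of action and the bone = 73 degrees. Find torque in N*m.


Torque = F * d * sin(theta)   (moment arm = d*sin(theta))
d = 17 cm = 0.17 m
Torque = 365 * 0.17 * sin(73)
Torque = 59.34 N*m


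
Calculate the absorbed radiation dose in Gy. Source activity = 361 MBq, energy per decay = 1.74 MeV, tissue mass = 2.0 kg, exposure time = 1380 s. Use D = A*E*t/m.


A = 361 MBq = 3.6100e+08 Bq
E = 1.74 MeV = 2.78748e-13 J
D = A*E*t/m = 3.6100e+08*2.78748e-13*1380/2.0
D = 0.06943 Gy


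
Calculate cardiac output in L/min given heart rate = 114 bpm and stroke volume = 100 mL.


CO = HR * SV
CO = 114 * 100 / 1000
CO = 11.4 L/min


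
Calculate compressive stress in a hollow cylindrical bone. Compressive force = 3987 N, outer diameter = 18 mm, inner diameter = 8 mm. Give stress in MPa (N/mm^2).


A = pi*(r_o^2 - r_i^2)
r_o = 9 mm, r_i = 4 mm
A = 204.204 mm^2
sigma = F/A = 3987 / 204.204
sigma = 19.52 MPa


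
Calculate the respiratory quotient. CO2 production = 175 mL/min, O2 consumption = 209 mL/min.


RQ = VCO2 / VO2
RQ = 175 / 209
RQ = 0.8373


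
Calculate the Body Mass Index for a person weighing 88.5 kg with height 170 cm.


BMI = weight / height^2
height = 170 cm = 1.7 m
BMI = 88.5 / 1.7^2
BMI = 30.62 kg/m^2


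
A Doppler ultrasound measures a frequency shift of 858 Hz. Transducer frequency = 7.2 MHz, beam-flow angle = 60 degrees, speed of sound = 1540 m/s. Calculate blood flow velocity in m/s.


v = fd * c / (2 * f0 * cos(theta))
v = 858 * 1540 / (2 * 7.2000e+06 * cos(60))
v = 0.1835 m/s


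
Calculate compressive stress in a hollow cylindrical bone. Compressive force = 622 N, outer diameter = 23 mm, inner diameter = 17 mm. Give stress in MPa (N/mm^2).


A = pi*(r_o^2 - r_i^2)
r_o = 11.5 mm, r_i = 8.5 mm
A = 188.496 mm^2
sigma = F/A = 622 / 188.496
sigma = 3.3 MPa


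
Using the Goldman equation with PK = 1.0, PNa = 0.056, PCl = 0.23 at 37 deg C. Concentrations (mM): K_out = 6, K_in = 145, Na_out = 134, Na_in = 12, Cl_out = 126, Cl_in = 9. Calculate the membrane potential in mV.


Vm = (RT/F)*ln((PK*Ko + PNa*Nao + PCl*Cli)/(PK*Ki + PNa*Nai + PCl*Clo))
Numer = 15.574, Denom = 174.652
Vm = -64.6 mV


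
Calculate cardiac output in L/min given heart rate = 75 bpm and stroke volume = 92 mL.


CO = HR * SV
CO = 75 * 92 / 1000
CO = 6.9 L/min


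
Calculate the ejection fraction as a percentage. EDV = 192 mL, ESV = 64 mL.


SV = EDV - ESV = 192 - 64 = 128 mL
EF = SV/EDV * 100 = 128/192 * 100
EF = 66.67%


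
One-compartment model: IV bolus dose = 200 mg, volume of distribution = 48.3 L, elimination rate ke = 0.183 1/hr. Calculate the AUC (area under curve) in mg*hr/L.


C0 = Dose/Vd = 200/48.3 = 4.14079 mg/L
AUC = C0/ke = 4.14079/0.183
AUC = 22.63 mg*hr/L


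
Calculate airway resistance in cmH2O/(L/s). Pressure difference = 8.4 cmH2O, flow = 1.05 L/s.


R = dP / flow
R = 8.4 / 1.05
R = 8 cmH2O/(L/s)


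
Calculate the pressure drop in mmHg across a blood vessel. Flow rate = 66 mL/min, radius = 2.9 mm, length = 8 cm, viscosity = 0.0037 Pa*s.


dP = 8*mu*L*Q / (pi*r^4)
Q = 66 mL/min = 1.1e-06 m^3/s
dP = 11.7228 Pa = 11.7228 / 133.322 mmHg = 0.08793 mmHg


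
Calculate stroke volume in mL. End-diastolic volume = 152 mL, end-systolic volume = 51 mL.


SV = EDV - ESV
SV = 152 - 51
SV = 101 mL


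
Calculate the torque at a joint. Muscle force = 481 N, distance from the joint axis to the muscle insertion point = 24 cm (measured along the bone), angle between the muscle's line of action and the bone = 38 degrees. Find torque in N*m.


Torque = F * d * sin(theta)   (moment arm = d*sin(theta))
d = 24 cm = 0.24 m
Torque = 481 * 0.24 * sin(38)
Torque = 71.07 N*m


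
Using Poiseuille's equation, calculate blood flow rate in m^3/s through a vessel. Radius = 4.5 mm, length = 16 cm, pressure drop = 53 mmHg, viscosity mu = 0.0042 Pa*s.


Q = pi*r^4*dP / (8*mu*L)
r = 0.0045 m, L = 0.16 m
dP = 53 mmHg = 7066.066 Pa
Q = 0.001693 m^3/s


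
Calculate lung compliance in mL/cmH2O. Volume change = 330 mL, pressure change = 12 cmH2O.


C = dV / dP
C = 330 / 12
C = 27.5 mL/cmH2O


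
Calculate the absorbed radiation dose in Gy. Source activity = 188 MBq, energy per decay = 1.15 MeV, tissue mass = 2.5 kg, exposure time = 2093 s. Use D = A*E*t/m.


A = 188 MBq = 1.8800e+08 Bq
E = 1.15 MeV = 1.8423e-13 J
D = A*E*t/m = 1.8800e+08*1.8423e-13*2093/2.5
D = 0.029 Gy


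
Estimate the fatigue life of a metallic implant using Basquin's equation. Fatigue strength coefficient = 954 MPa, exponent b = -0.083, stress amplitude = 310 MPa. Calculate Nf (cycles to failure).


sigma_a = sigma_f' * (2Nf)^b
2Nf = (sigma_a/sigma_f')^(1/b)
2Nf = (310/954)^(1/-0.083)
2Nf = 761670.68
Nf = 3.808e+05


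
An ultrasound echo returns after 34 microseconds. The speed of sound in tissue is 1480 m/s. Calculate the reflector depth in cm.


depth = c * t / 2
t = 34 us = 3.4000e-05 s
depth = 1480 * 3.4000e-05 / 2
depth = 0.02516 m = 2.516 cm


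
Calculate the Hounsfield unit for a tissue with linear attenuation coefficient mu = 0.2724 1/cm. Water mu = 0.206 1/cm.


HU = ((mu_tissue - mu_water) / mu_water) * 1000
HU = ((0.2724 - 0.206) / 0.206) * 1000
HU = 322.3


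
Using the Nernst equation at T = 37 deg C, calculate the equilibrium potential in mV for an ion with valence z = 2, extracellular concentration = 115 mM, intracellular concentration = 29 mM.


E = (RT/(zF)) * ln(C_out/C_in)
T = 37 + 273.15 = 310.15 K
E = (8.314 * 310.15 / (2 * 96485)) * ln(115/29)
E = 18.41 mV


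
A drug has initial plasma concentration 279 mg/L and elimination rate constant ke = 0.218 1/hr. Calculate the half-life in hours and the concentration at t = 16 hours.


t_half = ln(2) / ke = 0.693147 / 0.218 = 3.18 hr
C(t) = C0 * exp(-ke*t) = 279 * exp(-0.218*16)
C(16) = 8.527 mg/L


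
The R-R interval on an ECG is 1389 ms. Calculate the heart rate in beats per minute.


HR = 60 / RR_interval(s)
RR = 1389 ms = 1.389 s
HR = 60 / 1.389 = 43.2 bpm


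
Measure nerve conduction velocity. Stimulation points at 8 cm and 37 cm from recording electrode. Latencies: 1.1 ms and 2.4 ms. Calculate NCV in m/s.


Distance = (37 - 8) / 100 = 0.29 m
dt = (2.4 - 1.1) / 1000 = 0.0013 s
NCV = dist / dt = 223.1 m/s


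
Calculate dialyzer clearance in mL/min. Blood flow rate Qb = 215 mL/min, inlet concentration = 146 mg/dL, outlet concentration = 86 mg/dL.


K = Qb * (Cb_in - Cb_out) / Cb_in
K = 215 * (146 - 86) / 146
K = 88.36 mL/min


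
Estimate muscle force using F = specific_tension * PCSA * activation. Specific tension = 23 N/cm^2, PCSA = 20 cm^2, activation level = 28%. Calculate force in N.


F = sigma * PCSA * activation
F = 23 * 20 * 0.28
F = 128.8 N


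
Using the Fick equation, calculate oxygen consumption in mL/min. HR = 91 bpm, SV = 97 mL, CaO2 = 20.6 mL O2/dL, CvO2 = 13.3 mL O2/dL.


CO = HR*SV = 91*97/1000 = 8.827 L/min
a-v O2 diff = 20.6 - 13.3 = 7.3 mL/dL
VO2 = CO * (CaO2-CvO2) * 10 dL/L
VO2 = 8.827 * 7.3 * 10
VO2 = 644.4 mL/min


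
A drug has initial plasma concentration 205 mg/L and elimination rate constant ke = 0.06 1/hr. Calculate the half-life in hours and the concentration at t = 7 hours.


t_half = ln(2) / ke = 0.693147 / 0.06 = 11.55 hr
C(t) = C0 * exp(-ke*t) = 205 * exp(-0.06*7)
C(7) = 134.7 mg/L


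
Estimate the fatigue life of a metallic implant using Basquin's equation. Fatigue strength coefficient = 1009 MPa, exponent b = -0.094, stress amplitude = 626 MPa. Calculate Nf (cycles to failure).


sigma_a = sigma_f' * (2Nf)^b
2Nf = (sigma_a/sigma_f')^(1/b)
2Nf = (626/1009)^(1/-0.094)
2Nf = 160.50857
Nf = 80.25


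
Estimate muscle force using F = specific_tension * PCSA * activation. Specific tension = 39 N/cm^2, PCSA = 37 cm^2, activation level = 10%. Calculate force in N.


F = sigma * PCSA * activation
F = 39 * 37 * 0.1
F = 144.3 N


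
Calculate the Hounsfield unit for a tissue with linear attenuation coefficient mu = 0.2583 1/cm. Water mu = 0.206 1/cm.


HU = ((mu_tissue - mu_water) / mu_water) * 1000
HU = ((0.2583 - 0.206) / 0.206) * 1000
HU = 253.9


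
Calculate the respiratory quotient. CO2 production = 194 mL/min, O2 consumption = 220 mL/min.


RQ = VCO2 / VO2
RQ = 194 / 220
RQ = 0.8818


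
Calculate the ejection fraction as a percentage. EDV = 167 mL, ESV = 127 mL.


SV = EDV - ESV = 167 - 127 = 40 mL
EF = SV/EDV * 100 = 40/167 * 100
EF = 23.95%


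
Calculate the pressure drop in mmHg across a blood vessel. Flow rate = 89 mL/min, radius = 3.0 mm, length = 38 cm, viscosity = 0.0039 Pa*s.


dP = 8*mu*L*Q / (pi*r^4)
Q = 89 mL/min = 1.48333e-06 m^3/s
dP = 69.11 Pa = 69.11 / 133.322 mmHg = 0.5184 mmHg


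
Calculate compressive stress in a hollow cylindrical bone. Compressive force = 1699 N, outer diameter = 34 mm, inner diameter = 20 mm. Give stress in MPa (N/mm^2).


A = pi*(r_o^2 - r_i^2)
r_o = 17 mm, r_i = 10 mm
A = 593.761 mm^2
sigma = F/A = 1699 / 593.761
sigma = 2.861 MPa


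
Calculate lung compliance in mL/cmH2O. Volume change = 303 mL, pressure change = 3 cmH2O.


C = dV / dP
C = 303 / 3
C = 101 mL/cmH2O


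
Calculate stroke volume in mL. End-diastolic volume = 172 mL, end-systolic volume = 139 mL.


SV = EDV - ESV
SV = 172 - 139
SV = 33 mL


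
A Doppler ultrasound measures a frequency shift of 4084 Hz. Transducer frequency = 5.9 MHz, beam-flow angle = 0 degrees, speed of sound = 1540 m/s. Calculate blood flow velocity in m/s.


v = fd * c / (2 * f0 * cos(theta))
v = 4084 * 1540 / (2 * 5.9000e+06 * cos(0))
v = 0.533 m/s


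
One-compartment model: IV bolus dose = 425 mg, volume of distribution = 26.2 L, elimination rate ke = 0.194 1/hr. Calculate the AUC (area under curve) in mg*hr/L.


C0 = Dose/Vd = 425/26.2 = 16.2214 mg/L
AUC = C0/ke = 16.2214/0.194
AUC = 83.62 mg*hr/L


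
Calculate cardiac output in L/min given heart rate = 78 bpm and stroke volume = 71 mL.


CO = HR * SV
CO = 78 * 71 / 1000
CO = 5.538 L/min


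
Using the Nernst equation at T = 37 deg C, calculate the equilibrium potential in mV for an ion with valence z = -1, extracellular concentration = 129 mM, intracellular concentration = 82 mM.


E = (RT/(zF)) * ln(C_out/C_in)
T = 37 + 273.15 = 310.15 K
E = (8.314 * 310.15 / (-1 * 96485)) * ln(129/82)
E = -12.11 mV


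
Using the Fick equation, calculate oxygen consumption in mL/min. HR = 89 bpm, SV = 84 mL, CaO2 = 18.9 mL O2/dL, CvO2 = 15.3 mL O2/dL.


CO = HR*SV = 89*84/1000 = 7.476 L/min
a-v O2 diff = 18.9 - 15.3 = 3.6 mL/dL
VO2 = CO * (CaO2-CvO2) * 10 dL/L
VO2 = 7.476 * 3.6 * 10
VO2 = 269.1 mL/min


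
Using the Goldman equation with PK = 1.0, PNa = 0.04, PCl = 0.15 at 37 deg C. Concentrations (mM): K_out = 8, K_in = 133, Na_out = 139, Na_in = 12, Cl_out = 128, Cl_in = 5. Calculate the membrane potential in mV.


Vm = (RT/F)*ln((PK*Ko + PNa*Nao + PCl*Cli)/(PK*Ki + PNa*Nai + PCl*Clo))
Numer = 14.31, Denom = 152.68
Vm = -63.27 mV


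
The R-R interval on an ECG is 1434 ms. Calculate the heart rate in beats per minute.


HR = 60 / RR_interval(s)
RR = 1434 ms = 1.434 s
HR = 60 / 1.434 = 41.84 bpm


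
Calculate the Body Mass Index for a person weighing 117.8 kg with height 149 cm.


BMI = weight / height^2
height = 149 cm = 1.49 m
BMI = 117.8 / 1.49^2
BMI = 53.06 kg/m^2


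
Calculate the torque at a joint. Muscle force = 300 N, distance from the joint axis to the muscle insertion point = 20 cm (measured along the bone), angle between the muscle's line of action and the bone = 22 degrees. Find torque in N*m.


Torque = F * d * sin(theta)   (moment arm = d*sin(theta))
d = 20 cm = 0.2 m
Torque = 300 * 0.2 * sin(22)
Torque = 22.48 N*m


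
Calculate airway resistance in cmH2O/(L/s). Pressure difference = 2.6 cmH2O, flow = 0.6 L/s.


R = dP / flow
R = 2.6 / 0.6
R = 4.333 cmH2O/(L/s)


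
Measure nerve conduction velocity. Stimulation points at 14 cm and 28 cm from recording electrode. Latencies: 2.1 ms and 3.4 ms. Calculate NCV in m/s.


Distance = (28 - 14) / 100 = 0.14 m
dt = (3.4 - 2.1) / 1000 = 0.0013 s
NCV = dist / dt = 107.7 m/s


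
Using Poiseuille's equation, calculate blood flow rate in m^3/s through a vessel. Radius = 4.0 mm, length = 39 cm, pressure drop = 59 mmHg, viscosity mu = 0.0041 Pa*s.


Q = pi*r^4*dP / (8*mu*L)
r = 0.004 m, L = 0.39 m
dP = 59 mmHg = 7865.998 Pa
Q = 4.9454e-04 m^3/s


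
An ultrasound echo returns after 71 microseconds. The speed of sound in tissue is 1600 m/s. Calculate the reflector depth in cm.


depth = c * t / 2
t = 71 us = 7.1000e-05 s
depth = 1600 * 7.1000e-05 / 2
depth = 0.0568 m = 5.68 cm


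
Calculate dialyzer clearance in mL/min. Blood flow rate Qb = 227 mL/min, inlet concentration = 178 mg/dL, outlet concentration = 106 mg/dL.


K = Qb * (Cb_in - Cb_out) / Cb_in
K = 227 * (178 - 106) / 178
K = 91.82 mL/min


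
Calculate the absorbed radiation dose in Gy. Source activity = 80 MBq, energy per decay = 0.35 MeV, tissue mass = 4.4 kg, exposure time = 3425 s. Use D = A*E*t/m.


A = 80 MBq = 8.0000e+07 Bq
E = 0.35 MeV = 5.607e-14 J
D = A*E*t/m = 8.0000e+07*5.607e-14*3425/4.4
D = 0.003492 Gy


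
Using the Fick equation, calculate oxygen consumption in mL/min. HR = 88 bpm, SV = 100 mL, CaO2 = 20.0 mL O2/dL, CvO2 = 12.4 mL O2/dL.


CO = HR*SV = 88*100/1000 = 8.8 L/min
a-v O2 diff = 20.0 - 12.4 = 7.6 mL/dL
VO2 = CO * (CaO2-CvO2) * 10 dL/L
VO2 = 8.8 * 7.6 * 10
VO2 = 668.8 mL/min


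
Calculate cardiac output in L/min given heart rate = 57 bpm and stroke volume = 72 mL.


CO = HR * SV
CO = 57 * 72 / 1000
CO = 4.104 L/min


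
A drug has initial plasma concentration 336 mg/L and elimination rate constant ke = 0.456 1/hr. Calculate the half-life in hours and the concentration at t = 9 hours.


t_half = ln(2) / ke = 0.693147 / 0.456 = 1.52 hr
C(t) = C0 * exp(-ke*t) = 336 * exp(-0.456*9)
C(9) = 5.546 mg/L


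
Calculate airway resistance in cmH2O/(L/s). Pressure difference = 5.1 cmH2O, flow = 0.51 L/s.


R = dP / flow
R = 5.1 / 0.51
R = 10 cmH2O/(L/s)


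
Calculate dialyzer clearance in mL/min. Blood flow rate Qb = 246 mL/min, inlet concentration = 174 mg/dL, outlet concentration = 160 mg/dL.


K = Qb * (Cb_in - Cb_out) / Cb_in
K = 246 * (174 - 160) / 174
K = 19.79 mL/min


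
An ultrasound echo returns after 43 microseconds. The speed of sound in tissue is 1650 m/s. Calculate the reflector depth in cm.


depth = c * t / 2
t = 43 us = 4.3000e-05 s
depth = 1650 * 4.3000e-05 / 2
depth = 0.035475 m = 3.5475 cm


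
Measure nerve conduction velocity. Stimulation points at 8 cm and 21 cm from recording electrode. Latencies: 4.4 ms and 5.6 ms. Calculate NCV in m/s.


Distance = (21 - 8) / 100 = 0.13 m
dt = (5.6 - 4.4) / 1000 = 0.0012 s
NCV = dist / dt = 108.3 m/s


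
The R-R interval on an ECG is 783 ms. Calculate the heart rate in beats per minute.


HR = 60 / RR_interval(s)
RR = 783 ms = 0.783 s
HR = 60 / 0.783 = 76.63 bpm


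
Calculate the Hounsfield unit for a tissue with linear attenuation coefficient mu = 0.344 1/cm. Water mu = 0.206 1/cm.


HU = ((mu_tissue - mu_water) / mu_water) * 1000
HU = ((0.344 - 0.206) / 0.206) * 1000
HU = 669.9


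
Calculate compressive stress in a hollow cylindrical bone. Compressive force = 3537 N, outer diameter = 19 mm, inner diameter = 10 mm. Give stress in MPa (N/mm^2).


A = pi*(r_o^2 - r_i^2)
r_o = 9.5 mm, r_i = 5 mm
A = 204.989 mm^2
sigma = F/A = 3537 / 204.989
sigma = 17.25 MPa


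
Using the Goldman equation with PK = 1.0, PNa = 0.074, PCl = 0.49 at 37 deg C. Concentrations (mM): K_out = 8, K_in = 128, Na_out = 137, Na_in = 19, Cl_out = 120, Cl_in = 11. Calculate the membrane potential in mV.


Vm = (RT/F)*ln((PK*Ko + PNa*Nao + PCl*Cli)/(PK*Ki + PNa*Nai + PCl*Clo))
Numer = 23.528, Denom = 188.206
Vm = -55.57 mV


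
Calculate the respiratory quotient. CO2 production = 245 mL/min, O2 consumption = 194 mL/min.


RQ = VCO2 / VO2
RQ = 245 / 194
RQ = 1.263


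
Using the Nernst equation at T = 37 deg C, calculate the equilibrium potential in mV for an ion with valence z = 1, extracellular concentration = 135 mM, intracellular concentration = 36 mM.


E = (RT/(zF)) * ln(C_out/C_in)
T = 37 + 273.15 = 310.15 K
E = (8.314 * 310.15 / (1 * 96485)) * ln(135/36)
E = 35.32 mV


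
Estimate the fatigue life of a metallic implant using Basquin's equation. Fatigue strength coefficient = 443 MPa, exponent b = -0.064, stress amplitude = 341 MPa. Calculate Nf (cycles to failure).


sigma_a = sigma_f' * (2Nf)^b
2Nf = (sigma_a/sigma_f')^(1/b)
2Nf = (341/443)^(1/-0.064)
2Nf = 59.672063
Nf = 29.84


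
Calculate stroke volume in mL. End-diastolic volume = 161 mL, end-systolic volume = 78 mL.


SV = EDV - ESV
SV = 161 - 78
SV = 83 mL


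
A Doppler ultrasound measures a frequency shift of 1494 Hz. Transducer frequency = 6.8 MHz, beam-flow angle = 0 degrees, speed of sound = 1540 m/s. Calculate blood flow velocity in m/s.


v = fd * c / (2 * f0 * cos(theta))
v = 1494 * 1540 / (2 * 6.8000e+06 * cos(0))
v = 0.1692 m/s


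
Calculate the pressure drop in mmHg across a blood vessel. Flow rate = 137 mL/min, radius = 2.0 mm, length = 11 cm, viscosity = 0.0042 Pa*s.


dP = 8*mu*L*Q / (pi*r^4)
Q = 137 mL/min = 2.28333e-06 m^3/s
dP = 167.892 Pa = 167.892 / 133.322 mmHg = 1.259 mmHg


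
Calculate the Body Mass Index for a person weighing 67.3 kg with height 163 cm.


BMI = weight / height^2
height = 163 cm = 1.63 m
BMI = 67.3 / 1.63^2
BMI = 25.33 kg/m^2


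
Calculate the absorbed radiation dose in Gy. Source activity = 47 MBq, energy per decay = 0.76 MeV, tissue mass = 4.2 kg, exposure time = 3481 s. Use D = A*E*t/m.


A = 47 MBq = 4.7000e+07 Bq
E = 0.76 MeV = 1.21752e-13 J
D = A*E*t/m = 4.7000e+07*1.21752e-13*3481/4.2
D = 0.004743 Gy


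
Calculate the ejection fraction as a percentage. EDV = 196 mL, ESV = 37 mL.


SV = EDV - ESV = 196 - 37 = 159 mL
EF = SV/EDV * 100 = 159/196 * 100
EF = 81.12%


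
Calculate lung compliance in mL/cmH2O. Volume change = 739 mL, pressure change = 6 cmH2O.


C = dV / dP
C = 739 / 6
C = 123.2 mL/cmH2O


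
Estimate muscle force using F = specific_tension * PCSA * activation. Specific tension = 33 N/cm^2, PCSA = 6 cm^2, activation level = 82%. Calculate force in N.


F = sigma * PCSA * activation
F = 33 * 6 * 0.82
F = 162.4 N


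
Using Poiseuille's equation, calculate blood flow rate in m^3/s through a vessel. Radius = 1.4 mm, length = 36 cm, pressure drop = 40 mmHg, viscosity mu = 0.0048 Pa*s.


Q = pi*r^4*dP / (8*mu*L)
r = 0.0014 m, L = 0.36 m
dP = 40 mmHg = 5332.88 Pa
Q = 4.6558e-06 m^3/s


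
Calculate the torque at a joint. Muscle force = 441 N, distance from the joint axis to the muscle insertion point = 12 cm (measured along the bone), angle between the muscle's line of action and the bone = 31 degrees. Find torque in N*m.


Torque = F * d * sin(theta)   (moment arm = d*sin(theta))
d = 12 cm = 0.12 m
Torque = 441 * 0.12 * sin(31)
Torque = 27.26 N*m


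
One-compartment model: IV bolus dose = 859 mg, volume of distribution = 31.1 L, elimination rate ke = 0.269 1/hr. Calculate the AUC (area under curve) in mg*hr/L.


C0 = Dose/Vd = 859/31.1 = 27.6206 mg/L
AUC = C0/ke = 27.6206/0.269
AUC = 102.7 mg*hr/L


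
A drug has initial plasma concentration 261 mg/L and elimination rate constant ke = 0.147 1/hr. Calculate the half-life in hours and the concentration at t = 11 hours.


t_half = ln(2) / ke = 0.693147 / 0.147 = 4.715 hr
C(t) = C0 * exp(-ke*t) = 261 * exp(-0.147*11)
C(11) = 51.81 mg/L


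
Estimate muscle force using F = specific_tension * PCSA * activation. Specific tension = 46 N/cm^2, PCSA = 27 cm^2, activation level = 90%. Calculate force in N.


F = sigma * PCSA * activation
F = 46 * 27 * 0.9
F = 1118 N


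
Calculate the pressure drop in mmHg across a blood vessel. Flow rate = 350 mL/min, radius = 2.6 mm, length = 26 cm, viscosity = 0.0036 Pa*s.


dP = 8*mu*L*Q / (pi*r^4)
Q = 350 mL/min = 5.83333e-06 m^3/s
dP = 304.256 Pa = 304.256 / 133.322 mmHg = 2.282 mmHg


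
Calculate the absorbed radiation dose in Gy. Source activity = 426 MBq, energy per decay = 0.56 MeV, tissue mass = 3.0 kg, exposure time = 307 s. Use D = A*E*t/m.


A = 426 MBq = 4.2600e+08 Bq
E = 0.56 MeV = 8.9712e-14 J
D = A*E*t/m = 4.2600e+08*8.9712e-14*307/3.0
D = 0.003911 Gy


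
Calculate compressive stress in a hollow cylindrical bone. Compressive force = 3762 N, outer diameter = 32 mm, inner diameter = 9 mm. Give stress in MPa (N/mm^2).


A = pi*(r_o^2 - r_i^2)
r_o = 16 mm, r_i = 4.5 mm
A = 740.63 mm^2
sigma = F/A = 3762 / 740.63
sigma = 5.079 MPa


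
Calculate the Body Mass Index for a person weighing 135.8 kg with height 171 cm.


BMI = weight / height^2
height = 171 cm = 1.71 m
BMI = 135.8 / 1.71^2
BMI = 46.44 kg/m^2


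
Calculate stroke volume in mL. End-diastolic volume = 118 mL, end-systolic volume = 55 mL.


SV = EDV - ESV
SV = 118 - 55
SV = 63 mL


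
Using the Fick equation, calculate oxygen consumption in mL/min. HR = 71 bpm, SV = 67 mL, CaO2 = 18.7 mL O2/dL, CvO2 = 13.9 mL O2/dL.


CO = HR*SV = 71*67/1000 = 4.757 L/min
a-v O2 diff = 18.7 - 13.9 = 4.8 mL/dL
VO2 = CO * (CaO2-CvO2) * 10 dL/L
VO2 = 4.757 * 4.8 * 10
VO2 = 228.3 mL/min


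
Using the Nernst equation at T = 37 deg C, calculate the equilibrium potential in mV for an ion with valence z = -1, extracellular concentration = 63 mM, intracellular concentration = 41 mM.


E = (RT/(zF)) * ln(C_out/C_in)
T = 37 + 273.15 = 310.15 K
E = (8.314 * 310.15 / (-1 * 96485)) * ln(63/41)
E = -11.48 mV


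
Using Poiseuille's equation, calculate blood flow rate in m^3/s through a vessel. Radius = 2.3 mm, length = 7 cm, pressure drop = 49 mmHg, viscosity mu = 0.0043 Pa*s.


Q = pi*r^4*dP / (8*mu*L)
r = 0.0023 m, L = 0.07 m
dP = 49 mmHg = 6532.778 Pa
Q = 2.3851e-04 m^3/s


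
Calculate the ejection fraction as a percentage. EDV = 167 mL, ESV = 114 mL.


SV = EDV - ESV = 167 - 114 = 53 mL
EF = SV/EDV * 100 = 53/167 * 100
EF = 31.74%


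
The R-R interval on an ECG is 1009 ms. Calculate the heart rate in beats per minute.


HR = 60 / RR_interval(s)
RR = 1009 ms = 1.009 s
HR = 60 / 1.009 = 59.46 bpm


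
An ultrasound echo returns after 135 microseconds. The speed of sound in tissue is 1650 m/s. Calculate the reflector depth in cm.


depth = c * t / 2
t = 135 us = 1.3500e-04 s
depth = 1650 * 1.3500e-04 / 2
depth = 0.111375 m = 11.1375 cm


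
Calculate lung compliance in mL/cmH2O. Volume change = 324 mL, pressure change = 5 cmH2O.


C = dV / dP
C = 324 / 5
C = 64.8 mL/cmH2O


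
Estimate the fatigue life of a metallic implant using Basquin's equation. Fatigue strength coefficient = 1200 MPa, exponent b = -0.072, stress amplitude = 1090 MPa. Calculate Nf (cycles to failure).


sigma_a = sigma_f' * (2Nf)^b
2Nf = (sigma_a/sigma_f')^(1/b)
2Nf = (1090/1200)^(1/-0.072)
2Nf = 3.8012555
Nf = 1.901
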